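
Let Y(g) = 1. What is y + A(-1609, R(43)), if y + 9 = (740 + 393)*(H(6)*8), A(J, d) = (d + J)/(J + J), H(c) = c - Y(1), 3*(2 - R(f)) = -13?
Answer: 218718601/4827 ≈ 45312.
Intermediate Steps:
R(f) = 19/3 (R(f) = 2 - ⅓*(-13) = 2 + 13/3 = 19/3)
H(c) = -1 + c (H(c) = c - 1*1 = c - 1 = -1 + c)
A(J, d) = (J + d)/(2*J) (A(J, d) = (J + d)/((2*J)) = (J + d)*(1/(2*J)) = (J + d)/(2*J))
y = 45311 (y = -9 + (740 + 393)*((-1 + 6)*8) = -9 + 1133*(5*8) = -9 + 1133*40 = -9 + 45320 = 45311)
y + A(-1609, R(43)) = 45311 + (½)*(-1609 + 19/3)/(-1609) = 45311 + (½)*(-1/1609)*(-4808/3) = 45311 + 2404/4827 = 218718601/4827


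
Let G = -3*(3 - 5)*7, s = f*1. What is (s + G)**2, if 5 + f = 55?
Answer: 8464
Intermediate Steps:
f = 50 (f = -5 + 55 = 50)
s = 50 (s = 50*1 = 50)
G = 42 (G = -3*(-2)*7 = 6*7 = 42)
(s + G)**2 = (50 + 42)**2 = 92**2 = 8464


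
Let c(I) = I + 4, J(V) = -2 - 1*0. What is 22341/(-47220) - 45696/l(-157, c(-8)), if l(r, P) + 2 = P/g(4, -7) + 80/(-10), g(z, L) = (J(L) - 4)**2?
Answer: 924659669/204620 ≈ 4518.9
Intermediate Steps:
J(V) = -2 (J(V) = -2 + 0 = -2)
g(z, L) = 36 (g(z, L) = (-2 - 4)**2 = (-6)**2 = 36)
c(I) = 4 + I
l(r, P) = -10 + P/36 (l(r, P) = -2 + (P/36 + 80/(-10)) = -2 + (P*(1/36) + 80*(-1/10)) = -2 + (P/36 - 8) = -2 + (-8 + P/36) = -10 + P/36)
22341/(-47220) - 45696/l(-157, c(-8)) = 22341/(-47220) - 45696/(-10 + (4 - 8)/36) = 22341*(-1/47220) - 45696/(-10 + (1/36)*(-4)) = -7447/15740 - 45696/(-10 - 1/9) = -7447/15740 - 45696/(-91/9) = -7447/15740 - 45696*(-9/91) = -7447/15740 + 58752/13 = 924659669/204620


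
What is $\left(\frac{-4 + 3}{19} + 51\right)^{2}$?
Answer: $\frac{937024}{361} \approx 2595.6$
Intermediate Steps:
$\left(\frac{-4 + 3}{19} + 51\right)^{2} = \left(\left(-1\right) \frac{1}{19} + 51\right)^{2} = \left(- \frac{1}{19} + 51\right)^{2} = \left(\frac{968}{19}\right)^{2} = \frac{937024}{361}$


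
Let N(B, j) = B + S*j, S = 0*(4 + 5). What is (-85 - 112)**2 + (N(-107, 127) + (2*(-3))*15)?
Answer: 38612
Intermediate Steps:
S = 0 (S = 0*9 = 0)
N(B, j) = B (N(B, j) = B + 0*j = B + 0 = B)
(-85 - 112)**2 + (N(-107, 127) + (2*(-3))*15) = (-85 - 112)**2 + (-107 + (2*(-3))*15) = (-197)**2 + (-107 - 6*15) = 38809 + (-107 - 90) = 38809 - 197 = 38612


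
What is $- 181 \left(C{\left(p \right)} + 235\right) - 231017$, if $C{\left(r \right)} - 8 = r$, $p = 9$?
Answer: $-276629$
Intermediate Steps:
$C{\left(r \right)} = 8 + r$
$- 181 \left(C{\left(p \right)} + 235\right) - 231017 = - 181 \left(\left(8 + 9\right) + 235\right) - 231017 = - 181 \left(17 + 235\right) - 231017 = \left(-181\right) 252 - 231017 = -45612 - 231017 = -276629$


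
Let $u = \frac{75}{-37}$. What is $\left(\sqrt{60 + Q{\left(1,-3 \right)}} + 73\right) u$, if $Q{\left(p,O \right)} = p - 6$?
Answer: $- \frac{5475}{37} - \frac{75 \sqrt{55}}{37} \approx -163.01$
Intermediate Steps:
$Q{\left(p,O \right)} = -6 + p$
$u = - \frac{75}{37}$ ($u = 75 \left(- \frac{1}{37}\right) = - \frac{75}{37} \approx -2.027$)
$\left(\sqrt{60 + Q{\left(1,-3 \right)}} + 73\right) u = \left(\sqrt{60 + \left(-6 + 1\right)} + 73\right) \left(- \frac{75}{37}\right) = \left(\sqrt{60 - 5} + 73\right) \left(- \frac{75}{37}\right) = \left(\sqrt{55} + 73\right) \left(- \frac{75}{37}\right) = \left(73 + \sqrt{55}\right) \left(- \frac{75}{37}\right) = - \frac{5475}{37} - \frac{75 \sqrt{55}}{37}$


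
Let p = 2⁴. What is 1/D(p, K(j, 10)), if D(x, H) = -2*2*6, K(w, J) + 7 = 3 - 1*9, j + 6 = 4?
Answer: -1/24 ≈ -0.041667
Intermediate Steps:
j = -2 (j = -6 + 4 = -2)
K(w, J) = -13 (K(w, J) = -7 + (3 - 1*9) = -7 + (3 - 9) = -7 - 6 = -13)
p = 16
D(x, H) = -24 (D(x, H) = -4*6 = -24)
1/D(p, K(j, 10)) = 1/(-24) = -1/24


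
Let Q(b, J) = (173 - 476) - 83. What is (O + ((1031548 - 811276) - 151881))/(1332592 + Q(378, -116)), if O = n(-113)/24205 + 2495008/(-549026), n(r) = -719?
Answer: 227199783796174/4425979444367995 ≈ 0.051333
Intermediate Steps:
O = -30393209167/6644587165 (O = -719/24205 + 2495008/(-549026) = -719*1/24205 + 2495008*(-1/549026) = -719/24205 - 1247504/274513 = -30393209167/6644587165 ≈ -4.5741)
Q(b, J) = -386 (Q(b, J) = -303 - 83 = -386)
(O + ((1031548 - 811276) - 151881))/(1332592 + Q(378, -116)) = (-30393209167/6644587165 + ((1031548 - 811276) - 151881))/(1332592 - 386) = (-30393209167/6644587165 + (220272 - 151881))/1332206 = (-30393209167/6644587165 + 68391)*(1/1332206) = (454399567592348/6644587165)*(1/1332206) = 227199783796174/4425979444367995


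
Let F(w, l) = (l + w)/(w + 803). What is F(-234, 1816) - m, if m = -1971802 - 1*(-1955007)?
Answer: 9557937/569 ≈ 16798.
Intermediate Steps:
F(w, l) = (l + w)/(803 + w)
m = -16795 (m = -1971802 + 1955007 = -16795)
F(-234, 1816) - m = (1816 - 234)/(803 - 234) - 1*(-16795) = 1582/569 + 16795 = 9557937/569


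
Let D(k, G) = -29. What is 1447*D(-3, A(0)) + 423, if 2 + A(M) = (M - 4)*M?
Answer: -41540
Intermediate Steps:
A(M) = -2 + M*(-4 + M) (A(M) = -2 + (M - 4)*M = -2 + (-4 + M)*M = -2 + M*(-4 + M))
1447*D(-3, A(0)) + 423 = 1447*(-29) + 423 = -41963 + 423 = -41540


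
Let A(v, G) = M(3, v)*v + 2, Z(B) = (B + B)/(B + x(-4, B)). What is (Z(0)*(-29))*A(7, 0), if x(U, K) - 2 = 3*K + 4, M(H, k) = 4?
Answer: 0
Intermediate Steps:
x(U, K) = 6 + 3*K (x(U, K) = 2 + (3*K + 4) = 2 + (4 + 3*K) = 6 + 3*K)
Z(B) = 2*B/(6 + 4*B) (Z(B) = (B + B)/(B + (6 + 3*B)) = (2*B)/(6 + 4*B) = 2*B/(6 + 4*B))
A(v, G) = 2 + 4*v (A(v, G) = 4*v + 2 = 2 + 4*v)
(Z(0)*(-29))*A(7, 0) = ((0/(3 + 2*0))*(-29))*(2 + 4*7) = ((0/(3 + 0))*(-29))*(2 + 28) = ((0/3)*(-29))*30 = ((0*(⅓))*(-29))*30 = (0*(-29))*30 = 0*30 = 0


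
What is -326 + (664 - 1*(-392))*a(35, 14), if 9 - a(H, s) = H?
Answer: -27782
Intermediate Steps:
a(H, s) = 9 - H
-326 + (664 - 1*(-392))*a(35, 14) = -326 + (664 - 1*(-392))*(9 - 1*35) = -326 + (664 + 392)*(9 - 35) = -326 + 1056*(-26) = -326 - 27456 = -27782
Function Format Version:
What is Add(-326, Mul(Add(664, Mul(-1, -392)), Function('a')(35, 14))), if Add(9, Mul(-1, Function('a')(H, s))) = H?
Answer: -27782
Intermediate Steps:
Function('a')(H, s) = Add(9, Mul(-1, H))
Add(-326, Mul(Add(664, Mul(-1, -392)), Function('a')(35, 14))) = Add(-326, Mul(Add(664, Mul(-1, -392)), Add(9, Mul(-1, 35)))) = Add(-326, Mul(Add(664, 392), Add(9, -35))) = Add(-326, Mul(1056, -26)) = Add(-326, -27456) = -27782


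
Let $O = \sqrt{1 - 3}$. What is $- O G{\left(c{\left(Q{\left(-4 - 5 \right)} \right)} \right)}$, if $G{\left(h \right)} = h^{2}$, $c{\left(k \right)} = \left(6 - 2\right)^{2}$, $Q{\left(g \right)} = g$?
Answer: $- 256 i \sqrt{2} \approx - 362.04 i$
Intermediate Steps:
$c{\left(k \right)} = 16$ ($c{\left(k \right)} = 4^{2} = 16$)
$O = i \sqrt{2}$ ($O = \sqrt{-2} = i \sqrt{2} \approx 1.4142 i$)
$- O G{\left(c{\left(Q{\left(-4 - 5 \right)} \right)} \right)} = - i \sqrt{2} \cdot 16^{2} = - i \sqrt{2} \cdot 256 = - 256 i \sqrt{2}$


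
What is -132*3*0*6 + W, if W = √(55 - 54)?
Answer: 1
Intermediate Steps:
W = 1 (W = √1 = 1)
-132*3*0*6 + W = -132*3*0*6 + 1 = -0*6 + 1 = -132*0 + 1 = 0 + 1 = 1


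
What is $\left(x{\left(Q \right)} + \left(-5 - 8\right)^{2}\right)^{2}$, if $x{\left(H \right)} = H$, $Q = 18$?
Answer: $34969$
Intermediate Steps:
$\left(x{\left(Q \right)} + \left(-5 - 8\right)^{2}\right)^{2} = \left(18 + \left(-5 - 8\right)^{2}\right)^{2} = \left(18 + \left(-13\right)^{2}\right)^{2} = \left(18 + 169\right)^{2} = 187^{2} = 34969$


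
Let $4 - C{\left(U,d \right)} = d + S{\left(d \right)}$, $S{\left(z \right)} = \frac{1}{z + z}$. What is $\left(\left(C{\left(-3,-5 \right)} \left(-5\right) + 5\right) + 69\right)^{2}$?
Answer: $\frac{3249}{4} \approx 812.25$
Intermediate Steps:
$S{\left(z \right)} = \frac{1}{2 z}$
$C{\left(U,d \right)} = 4 - d - \frac{1}{2 d}$ ($C{\left(U,d \right)} = 4 - \left(d + \frac{1}{2 d}\right) = 4 - d - \frac{1}{2 d}$)
$\left(\left(C{\left(-3,-5 \right)} \left(-5\right) + 5\right) + 69\right)^{2} = \left(\left(\left(4 - -5 - \frac{1}{2 \left(-5\right)}\right) \left(-5\right) + 5\right) + 69\right)^{2} = \left(\left(\left(4 + 5 - - \frac{1}{10}\right) \left(-5\right) + 5\right) + 69\right)^{2} = \left(\left(\left(4 + 5 + \frac{1}{10}\right) \left(-5\right) + 5\right) + 69\right)^{2} = \left(\left(\frac{91}{10} \left(-5\right) + 5\right) + 69\right)^{2} = \left(\left(- \frac{91}{2} + 5\right) + 69\right)^{2} = \left(- \frac{81}{2} + 69\right)^{2} = \left(\frac{57}{2}\right)^{2} = \frac{3249}{4}$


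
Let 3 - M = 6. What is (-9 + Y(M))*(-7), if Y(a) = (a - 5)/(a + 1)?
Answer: 35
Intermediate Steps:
M = -3 (M = 3 - 1*6 = 3 - 6 = -3)
Y(a) = (-5 + a)/(1 + a)
(-9 + Y(M))*(-7) = (-9 + (-5 - 3)/(1 - 3))*(-7) = (-9 - 8/(-2))*(-7) = (-9 - ½*(-8))*(-7) = (-9 + 4)*(-7) = -5*(-7) = 35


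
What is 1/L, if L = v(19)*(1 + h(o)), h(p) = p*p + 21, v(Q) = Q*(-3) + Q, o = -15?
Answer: -1/9386 ≈ -0.00010654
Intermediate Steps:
v(Q) = -2*Q (v(Q) = -3*Q + Q = -2*Q)
h(p) = 21 + p² (h(p) = p² + 21 = 21 + p²)
L = -9386 (L = (-2*19)*(1 + (21 + (-15)²)) = -38*(1 + (21 + 225)) = -38*(1 + 246) = -38*247 = -9386)
1/L = 1/(-9386) = -1/9386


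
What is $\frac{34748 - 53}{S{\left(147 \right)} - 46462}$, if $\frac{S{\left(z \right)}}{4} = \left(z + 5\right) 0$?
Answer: $- \frac{34695}{46462} \approx -0.74674$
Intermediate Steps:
$S{\left(z \right)} = 0$ ($S{\left(z \right)} = 4 \left(z + 5\right) 0 = 4 \left(5 + z\right) 0 = 4 \cdot 0 = 0$)
$\frac{34748 - 53}{S{\left(147 \right)} - 46462} = \frac{34748 - 53}{0 - 46462} = \frac{34695}{-46462} = 34695 \left(- \frac{1}{46462}\right) = - \frac{34695}{46462}$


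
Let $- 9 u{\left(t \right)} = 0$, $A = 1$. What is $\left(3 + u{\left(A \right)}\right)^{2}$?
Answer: $9$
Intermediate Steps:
$u{\left(t \right)} = 0$ ($u{\left(t \right)} = \left(- \frac{1}{9}\right) 0 = 0$)
$\left(3 + u{\left(A \right)}\right)^{2} = \left(3 + 0\right)^{2} = 3^{2} = 9$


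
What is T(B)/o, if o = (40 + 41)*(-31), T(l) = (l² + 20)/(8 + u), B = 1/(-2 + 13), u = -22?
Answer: 269/472626 ≈ 0.00056916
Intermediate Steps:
B = 1/11 ≈ 0.090909
T(l) = -10/7 - l²/14 (T(l) = (l² + 20)/(8 - 22) = (20 + l²)/(-14) = (20 + l²)*(-1/14) = -10/7 - l²/14)
o = -2511 (o = 81*(-31) = -2511)
T(B)/o = (-10/7 - (1/11)²/14)/(-2511) = (-10/7 - 1/14*1/121)*(-1/2511) = (-10/7 - 1/1694)*(-1/2511) = -2421/1694*(-1/2511) = 269/472626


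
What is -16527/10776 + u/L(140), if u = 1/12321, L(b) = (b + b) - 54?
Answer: -7670030161/5001044616 ≈ -1.5337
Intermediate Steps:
L(b) = -54 + 2*b (L(b) = 2*b - 54 = -54 + 2*b)
u = 1/12321 ≈ 8.1162e-5
-16527/10776 + u/L(140) = -16527/10776 + 1/(12321*(-54 + 2*140)) = -16527*1/10776 + 1/(12321*(-54 + 280)) = -5509/3592 + (1/12321)/226 = -5509/3592 + (1/12321)*(1/226) = -5509/3592 + 1/2784546 = -7670030161/5001044616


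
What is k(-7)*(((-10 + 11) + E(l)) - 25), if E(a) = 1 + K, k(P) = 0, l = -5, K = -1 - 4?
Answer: 0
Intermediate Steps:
K = -5
E(a) = -4 (E(a) = 1 - 5 = -4)
k(-7)*(((-10 + 11) + E(l)) - 25) = 0*(((-10 + 11) - 4) - 25) = 0*((1 - 4) - 25) = 0*(-3 - 25) = 0*(-28) = 0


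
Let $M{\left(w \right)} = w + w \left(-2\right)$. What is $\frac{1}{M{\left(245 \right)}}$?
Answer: $- \frac{1}{245} \approx -0.0040816$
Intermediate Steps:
$M{\left(w \right)} = - w$ ($M{\left(w \right)} = w - 2 w = - w$)
$\frac{1}{M{\left(245 \right)}} = \frac{1}{\left(-1\right) 245} = \frac{1}{-245} = - \frac{1}{245}$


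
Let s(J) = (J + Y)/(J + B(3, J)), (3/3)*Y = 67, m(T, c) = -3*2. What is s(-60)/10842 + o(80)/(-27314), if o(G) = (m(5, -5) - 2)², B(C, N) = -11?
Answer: -24728623/10512912774 ≈ -0.0023522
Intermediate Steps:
m(T, c) = -6
Y = 67
o(G) = 64 (o(G) = (-6 - 2)² = (-8)² = 64)
s(J) = (67 + J)/(-11 + J) (s(J) = (J + 67)/(J - 11) = (67 + J)/(-11 + J))
s(-60)/10842 + o(80)/(-27314) = ((67 - 60)/(-11 - 60))/10842 + 64/(-27314) = (7/(-71))*(1/10842) + 64*(-1/27314) = -1/71*7*(1/10842) - 32/13657 = -7/71*1/10842 - 32/13657 = -7/769782 - 32/13657 = -24728623/10512912774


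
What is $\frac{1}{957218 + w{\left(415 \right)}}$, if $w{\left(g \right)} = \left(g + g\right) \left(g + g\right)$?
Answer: $\frac{1}{1646118} \approx 6.0749 \cdot 10^{-7}$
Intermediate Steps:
$w{\left(g \right)} = 4 g^{2}$ ($w{\left(g \right)} = 2 g 2 g = 4 g^{2}$)
$\frac{1}{957218 + w{\left(415 \right)}} = \frac{1}{957218 + 4 \cdot 415^{2}} = \frac{1}{957218 + 4 \cdot 172225} = \frac{1}{957218 + 688900} = \frac{1}{1646118}$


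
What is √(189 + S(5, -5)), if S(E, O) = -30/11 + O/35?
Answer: 2*√275891/77 ≈ 13.643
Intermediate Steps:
S(E, O) = -30/11 + O/35 (S(E, O) = -30*1/11 + O*(1/35) = -30/11 + O/35)
√(189 + S(5, -5)) = √(189 + (-30/11 + (1/35)*(-5))) = √(189 + (-30/11 - ⅐)) = √(189 - 221/77) = √(14332/77) = 2*√275891/77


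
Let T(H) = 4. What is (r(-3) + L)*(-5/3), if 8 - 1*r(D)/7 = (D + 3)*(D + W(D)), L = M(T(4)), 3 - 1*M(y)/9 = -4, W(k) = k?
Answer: -595/3 ≈ -198.33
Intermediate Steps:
M(y) = 63 (M(y) = 27 - 9*(-4) = 27 + 36 = 63)
L = 63
r(D) = 56 - 14*D*(3 + D) (r(D) = 56 - 7*(D + 3)*(D + D) = 56 - 7*(3 + D)*2*D = 56 - 14*D*(3 + D))
(r(-3) + L)*(-5/3) = ((56 - 42*(-3) - 14*(-3)²) + 63)*(-5/3) = ((56 + 126 - 14*9) + 63)*(-5*⅓) = ((56 + 126 - 126) + 63)*(-5/3) = (56 + 63)*(-5/3) = 119*(-5/3) = -595/3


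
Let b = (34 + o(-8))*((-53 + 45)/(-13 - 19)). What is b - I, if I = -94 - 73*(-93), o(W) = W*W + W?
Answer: -13345/2 ≈ -6672.5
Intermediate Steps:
o(W) = W + W² (o(W) = W² + W = W + W²)
I = 6695 (I = -94 + 6789 = 6695)
b = 45/2 (b = (34 - 8*(1 - 8))*((-53 + 45)/(-13 - 19)) = (34 - 8*(-7))*(-8/(-32)) = (34 + 56)*(-8*(-1/32)) = 90*(¼) = 45/2 ≈ 22.500)
b - I = 45/2 - 1*6695 = 45/2 - 6695 = -13345/2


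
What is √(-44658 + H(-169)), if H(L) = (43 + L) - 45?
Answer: 3*I*√4981 ≈ 211.73*I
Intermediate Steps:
H(L) = -2 + L
√(-44658 + H(-169)) = √(-44658 + (-2 - 169)) = √(-44658 - 171) = √(-44829) = 3*I*√4981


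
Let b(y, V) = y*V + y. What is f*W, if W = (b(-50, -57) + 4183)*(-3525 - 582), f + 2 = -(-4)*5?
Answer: -516225258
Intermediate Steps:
f = 18 (f = -2 - (-4)*5 = -2 - 4*(-5) = -2 + 20 = 18)
b(y, V) = y + V*y (b(y, V) = V*y + y = y + V*y)
W = -28679181 (W = (-50*(1 - 57) + 4183)*(-3525 - 582) = (-50*(-56) + 4183)*(-4107) = (2800 + 4183)*(-4107) = 6983*(-4107) = -28679181)
f*W = 18*(-28679181) = -516225258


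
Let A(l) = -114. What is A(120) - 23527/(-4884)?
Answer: -533249/4884 ≈ -109.18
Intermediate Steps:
A(120) - 23527/(-4884) = -114 - 23527/(-4884) = -114 - 23527*(-1/4884) = -114 + 23527/4884 = -533249/4884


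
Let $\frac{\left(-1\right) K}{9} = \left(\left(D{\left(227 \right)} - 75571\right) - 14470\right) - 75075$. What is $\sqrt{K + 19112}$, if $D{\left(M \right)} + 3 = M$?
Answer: $2 \sqrt{375785} \approx 1226.0$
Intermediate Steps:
$D{\left(M \right)} = -3 + M$
$K = 1484028$ ($K = - 9 \left(\left(\left(\left(-3 + 227\right) - 75571\right) - 14470\right) - 75075\right) = - 9 \left(\left(\left(224 - 75571\right) - 14470\right) - 75075\right) = - 9 \left(\left(-75347 - 14470\right) - 75075\right) = - 9 \left(-89817 - 75075\right) = \left(-9\right) \left(-164892\right) = 1484028$)
$\sqrt{K + 19112} = \sqrt{1484028 + 19112} = \sqrt{1503140} = 2 \sqrt{375785}$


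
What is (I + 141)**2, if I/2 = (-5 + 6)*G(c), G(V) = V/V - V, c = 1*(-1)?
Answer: 21025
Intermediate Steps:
c = -1
G(V) = 1 - V
I = 4 (I = 2*((-5 + 6)*(1 - 1*(-1))) = 2*(1*(1 + 1)) = 2*(1*2) = 2*2 = 4)
(I + 141)**2 = (4 + 141)**2 = 145**2 = 21025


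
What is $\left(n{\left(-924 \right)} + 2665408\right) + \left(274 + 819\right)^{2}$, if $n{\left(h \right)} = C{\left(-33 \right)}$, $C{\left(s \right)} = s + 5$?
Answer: $3860029$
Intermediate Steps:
$C{\left(s \right)} = 5 + s$
$n{\left(h \right)} = -28$ ($n{\left(h \right)} = 5 - 33 = -28$)
$\left(n{\left(-924 \right)} + 2665408\right) + \left(274 + 819\right)^{2} = \left(-28 + 2665408\right) + \left(274 + 819\right)^{2} = 2665380 + 1093^{2} = 2665380 + 1194649 = 3860029$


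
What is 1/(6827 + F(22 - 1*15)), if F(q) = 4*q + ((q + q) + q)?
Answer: 1/6876 ≈ 0.00014543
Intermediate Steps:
F(q) = 7*q (F(q) = 4*q + (2*q + q) = 4*q + 3*q = 7*q)
1/(6827 + F(22 - 1*15)) = 1/(6827 + 7*(22 - 1*15)) = 1/(6827 + 7*(22 - 15)) = 1/(6827 + 7*7) = 1/(6827 + 49) = 1/6876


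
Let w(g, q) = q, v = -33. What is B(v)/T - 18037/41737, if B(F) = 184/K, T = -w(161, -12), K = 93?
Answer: -3112421/11644623 ≈ -0.26728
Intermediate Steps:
T = 12 (T = -1*(-12) = 12)
B(F) = 184/93
B(v)/T - 18037/41737 = (184/93)/12 - 18037/41737 = (184/93)*(1/12) - 18037*1/41737 = 46/279 - 18037/41737 = -3112421/11644623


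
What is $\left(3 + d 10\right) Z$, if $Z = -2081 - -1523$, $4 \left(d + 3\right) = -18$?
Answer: $40176$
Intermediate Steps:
$d = - \frac{15}{2}$ ($d = -3 + \frac{1}{4} \left(-18\right) = -3 - \frac{9}{2} = - \frac{15}{2} \approx -7.5$)
$Z = -558$ ($Z = -2081 + 1523 = -558$)
$\left(3 + d 10\right) Z = \left(3 - 75\right) \left(-558\right) = \left(-72\right) \left(-558\right) = 40176$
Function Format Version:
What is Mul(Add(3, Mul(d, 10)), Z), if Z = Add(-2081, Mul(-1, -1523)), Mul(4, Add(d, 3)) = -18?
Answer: 40176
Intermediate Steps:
d = Rational(-15, 2) (d = Add(-3, Mul(Rational(1, 4), -18)) = Add(-3, Rational(-9, 2)) = Rational(-15, 2) ≈ -7.5000)
Z = -558 (Z = Add(-2081, 1523) = -558)
Mul(Add(3, Mul(d, 10)), Z) = Mul(Add(3, Mul(Rational(-15, 2), 10)), -558) = Mul(Add(3, -75), -558) = Mul(-72, -558) = 40176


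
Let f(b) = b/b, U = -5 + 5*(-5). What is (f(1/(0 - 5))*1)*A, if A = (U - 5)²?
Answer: 1225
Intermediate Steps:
U = -30 (U = -5 - 25 = -30)
f(b) = 1
A = 1225 (A = (-30 - 5)² = (-35)² = 1225)
(f(1/(0 - 5))*1)*A = (1*1)*1225 = 1*1225 = 1225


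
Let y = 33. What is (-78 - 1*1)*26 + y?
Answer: -2021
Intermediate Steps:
(-78 - 1*1)*26 + y = (-78 - 1*1)*26 + 33 = (-78 - 1)*26 + 33 = -79*26 + 33 = -2054 + 33 = -2021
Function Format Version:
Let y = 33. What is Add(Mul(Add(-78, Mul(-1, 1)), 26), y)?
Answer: -2021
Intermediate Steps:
Add(Mul(Add(-78, Mul(-1, 1)), 26), y) = Add(Mul(Add(-78, Mul(-1, 1)), 26), 33) = Add(Mul(Add(-78, -1), 26), 33) = Add(Mul(-79, 26), 33) = Add(-2054, 33) = -2021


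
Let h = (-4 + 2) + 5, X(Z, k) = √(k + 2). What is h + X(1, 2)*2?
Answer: 7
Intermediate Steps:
X(Z, k) = √(2 + k)
h = 3 (h = -2 + 5 = 3)
h + X(1, 2)*2 = 3 + √(2 + 2)*2 = 3 + √4*2 = 3 + 2*2 = 3 + 4 = 7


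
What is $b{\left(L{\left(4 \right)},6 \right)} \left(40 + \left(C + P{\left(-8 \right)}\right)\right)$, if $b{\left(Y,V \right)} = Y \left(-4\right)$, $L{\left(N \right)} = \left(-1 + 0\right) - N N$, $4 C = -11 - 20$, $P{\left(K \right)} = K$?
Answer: $1649$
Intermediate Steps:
$C = - \frac{31}{4}$ ($C = \frac{-11 - 20}{4} = \frac{1}{4} \left(-31\right) = - \frac{31}{4} \approx -7.75$)
$L{\left(N \right)} = -1 - N^{2}$
$b{\left(Y,V \right)} = - 4 Y$
$b{\left(L{\left(4 \right)},6 \right)} \left(40 + \left(C + P{\left(-8 \right)}\right)\right) = - 4 \left(-1 - 4^{2}\right) \left(40 - \frac{63}{4}\right) = - 4 \left(-1 - 16\right) \left(40 - \frac{63}{4}\right) = - 4 \left(-1 - 16\right) \frac{97}{4} = \left(-4\right) \left(-17\right) \frac{97}{4} = 68 \cdot \frac{97}{4} = 1649$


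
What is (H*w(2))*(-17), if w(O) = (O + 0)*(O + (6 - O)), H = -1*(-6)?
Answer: -1224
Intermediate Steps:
H = 6
w(O) = 6*O (w(O) = O*6 = 6*O)
(H*w(2))*(-17) = (6*(6*2))*(-17) = (6*12)*(-17) = 72*(-17) = -1224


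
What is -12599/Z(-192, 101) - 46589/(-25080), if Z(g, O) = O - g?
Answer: -1031851/25080 ≈ -41.142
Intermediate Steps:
-12599/Z(-192, 101) - 46589/(-25080) = -12599/(101 - 1*(-192)) - 46589/(-25080) = -12599/(101 + 192) - 46589*(-1/25080) = -12599/293 + 46589/25080 = -12599*1/293 + 46589/25080 = -43 + 46589/25080 = -1031851/25080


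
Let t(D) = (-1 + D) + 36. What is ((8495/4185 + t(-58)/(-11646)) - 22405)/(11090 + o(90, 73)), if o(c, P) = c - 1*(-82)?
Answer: -24264161945/12197624436 ≈ -1.9893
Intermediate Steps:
o(c, P) = 82 + c (o(c, P) = c + 82 = 82 + c)
t(D) = 35 + D
((8495/4185 + t(-58)/(-11646)) - 22405)/(11090 + o(90, 73)) = ((8495/4185 + (35 - 58)/(-11646)) - 22405)/(11090 + (82 + 90)) = ((8495*(1/4185) - 23*(-1/11646)) - 22405)/(11090 + 172) = ((1699/837 + 23/11646) - 22405)/11262 = (2200645/1083078 - 22405)*(1/11262) = -24264161945/1083078*1/11262 = -24264161945/12197624436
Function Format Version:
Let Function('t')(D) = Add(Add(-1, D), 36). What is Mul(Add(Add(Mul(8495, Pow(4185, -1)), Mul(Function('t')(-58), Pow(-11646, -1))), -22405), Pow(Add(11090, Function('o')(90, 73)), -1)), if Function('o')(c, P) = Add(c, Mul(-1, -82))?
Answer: Rational(-24264161945, 12197624436) ≈ -1.9893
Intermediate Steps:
Function('o')(c, P) = Add(82, c) (Function('o')(c, P) = Add(c, 82) = Add(82, c))
Function('t')(D) = Add(35, D)
Mul(Add(Add(Mul(8495, Pow(4185, -1)), Mul(Function('t')(-58), Pow(-11646, -1))), -22405), Pow(Add(11090, Function('o')(90, 73)), -1)) = Mul(Add(Add(Mul(8495, Pow(4185, -1)), Mul(Add(35, -58), Pow(-11646, -1))), -22405), Pow(Add(11090, Add(82, 90)), -1)) = Mul(Add(Add(Mul(8495, Rational(1, 4185)), Mul(-23, Rational(-1, 11646))), -22405), Pow(Add(11090, 172), -1)) = Mul(Add(Add(Rational(1699, 837), Rational(23, 11646)), -22405), Pow(11262, -1)) = Mul(Add(Rational(2200645, 1083078), -22405), Rational(1, 11262)) = Mul(Rational(-24264161945, 1083078), Rational(1, 11262)) = Rational(-24264161945, 12197624436)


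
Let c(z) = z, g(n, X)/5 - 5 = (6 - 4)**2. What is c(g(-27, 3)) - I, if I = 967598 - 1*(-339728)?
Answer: -1307281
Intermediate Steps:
g(n, X) = 45 (g(n, X) = 25 + 5*(6 - 4)**2 = 25 + 5*2**2 = 25 + 5*4 = 25 + 20 = 45)
I = 1307326 (I = 967598 + 339728 = 1307326)
c(g(-27, 3)) - I = 45 - 1*1307326 = 45 - 1307326 = -1307281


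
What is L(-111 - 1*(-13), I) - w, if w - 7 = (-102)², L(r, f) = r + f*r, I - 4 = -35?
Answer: -7471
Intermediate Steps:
I = -31 (I = 4 - 35 = -31)
w = 10411 (w = 7 + (-102)² = 7 + 10404 = 10411)
L(-111 - 1*(-13), I) - w = (-111 - 1*(-13))*(1 - 31) - 1*10411 = (-111 + 13)*(-30) - 10411 = -98*(-30) - 10411 = 2940 - 10411 = -7471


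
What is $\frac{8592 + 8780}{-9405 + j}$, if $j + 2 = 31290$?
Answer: $\frac{17372}{21883} \approx 0.79386$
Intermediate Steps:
$j = 31288$ ($j = -2 + 31290 = 31288$)
$\frac{8592 + 8780}{-9405 + j} = \frac{8592 + 8780}{-9405 + 31288} = \frac{17372}{21883}$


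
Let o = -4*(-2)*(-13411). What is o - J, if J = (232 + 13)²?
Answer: -167313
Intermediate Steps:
J = 60025 (J = 245² = 60025)
o = -107288 (o = 8*(-13411) = -107288)
o - J = -107288 - 1*60025 = -107288 - 60025 = -167313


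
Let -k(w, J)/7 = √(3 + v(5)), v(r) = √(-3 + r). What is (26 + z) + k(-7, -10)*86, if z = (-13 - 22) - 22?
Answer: -31 - 602*√(3 + √2) ≈ -1295.8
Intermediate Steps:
z = -57 (z = -35 - 22 = -57)
k(w, J) = -7*√(3 + √2) (k(w, J) = -7*√(3 + √(-3 + 5)) = -7*√(3 + √2))
(26 + z) + k(-7, -10)*86 = (26 - 57) - 7*√(3 + √2)*86 = -31 - 602*√(3 + √2)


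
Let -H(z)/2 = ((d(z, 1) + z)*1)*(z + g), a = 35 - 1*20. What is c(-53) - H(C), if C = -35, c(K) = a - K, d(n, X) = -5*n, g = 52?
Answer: 4828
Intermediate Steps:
a = 15 (a = 35 - 20 = 15)
c(K) = 15 - K
H(z) = 8*z*(52 + z) (H(z) = -2*(-5*z + z)*1*(z + 52) = -2*-4*z*1*(52 + z) = -2*(-4*z)*(52 + z) = -(-8)*z*(52 + z) = 8*z*(52 + z))
c(-53) - H(C) = (15 - 1*(-53)) - 8*(-35)*(52 - 35) = (15 + 53) - 8*(-35)*17 = 68 - 1*(-4760) = 68 + 4760 = 4828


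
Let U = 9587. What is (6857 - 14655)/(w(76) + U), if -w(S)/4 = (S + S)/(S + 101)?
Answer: -1380246/1696291 ≈ -0.81368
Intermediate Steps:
w(S) = -8*S/(101 + S) (w(S) = -4*(S + S)/(S + 101) = -4*2*S/(101 + S) = -8*S/(101 + S))
(6857 - 14655)/(w(76) + U) = (6857 - 14655)/(-8*76/(101 + 76) + 9587) = -7798/(-8*76/177 + 9587) = -7798/(-8*76*1/177 + 9587) = -7798/(-608/177 + 9587) = -7798/1696291/177 = -7798*177/1696291 = -1380246/1696291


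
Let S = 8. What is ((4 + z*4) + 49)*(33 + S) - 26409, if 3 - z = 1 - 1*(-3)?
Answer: -24400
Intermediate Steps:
z = -1 (z = 3 - (1 - 1*(-3)) = 3 - (1 + 3) = 3 - 1*4 = 3 - 4 = -1)
((4 + z*4) + 49)*(33 + S) - 26409 = ((4 - 1*4) + 49)*(33 + 8) - 26409 = ((4 - 4) + 49)*41 - 26409 = (0 + 49)*41 - 26409 = 49*41 - 26409 = 2009 - 26409 = -24400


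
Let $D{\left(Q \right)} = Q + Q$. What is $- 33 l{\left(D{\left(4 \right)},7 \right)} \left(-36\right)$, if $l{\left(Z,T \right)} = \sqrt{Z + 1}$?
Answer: $3564$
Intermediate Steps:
$D{\left(Q \right)} = 2 Q$
$l{\left(Z,T \right)} = \sqrt{1 + Z}$
$- 33 l{\left(D{\left(4 \right)},7 \right)} \left(-36\right) = - 33 \sqrt{1 + 2 \cdot 4} \left(-36\right) = - 33 \sqrt{1 + 8} \left(-36\right) = - 33 \sqrt{9} \left(-36\right) = \left(-33\right) 3 \left(-36\right) = \left(-99\right) \left(-36\right) = 3564$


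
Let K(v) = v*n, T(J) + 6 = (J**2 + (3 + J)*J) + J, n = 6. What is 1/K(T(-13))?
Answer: 1/1680 ≈ 0.00059524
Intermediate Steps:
T(J) = -6 + J + J**2 + J*(3 + J) (T(J) = -6 + ((J**2 + (3 + J)*J) + J) = -6 + ((J**2 + J*(3 + J)) + J) = -6 + (J + J**2 + J*(3 + J)) = -6 + J + J**2 + J*(3 + J))
K(v) = 6*v (K(v) = v*6 = 6*v)
1/K(T(-13)) = 1/(6*(-6 + 2*(-13)**2 + 4*(-13))) = 1/(6*(-6 + 2*169 - 52)) = 1/(6*(-6 + 338 - 52)) = 1/(6*280) = 1/1680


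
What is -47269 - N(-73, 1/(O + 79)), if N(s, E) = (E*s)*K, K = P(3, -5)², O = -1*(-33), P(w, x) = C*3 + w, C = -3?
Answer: -1322875/28 ≈ -47246.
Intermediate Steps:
P(w, x) = -9 + w (P(w, x) = -3*3 + w = -9 + w)
O = 33
K = 36 (K = (-9 + 3)² = (-6)² = 36)
N(s, E) = 36*E*s (N(s, E) = (E*s)*36 = 36*E*s)
-47269 - N(-73, 1/(O + 79)) = -47269 - 36*(-73)/(33 + 79) = -47269 - 36*(-73)/112 = -47269 - 1*(-657/28) = -47269 + 657/28 = -1322875/28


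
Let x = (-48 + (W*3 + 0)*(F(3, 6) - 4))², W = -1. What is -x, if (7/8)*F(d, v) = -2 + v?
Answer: -121104/49 ≈ -2471.5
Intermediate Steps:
F(d, v) = -16/7 + 8*v/7 (F(d, v) = 8*(-2 + v)/7 = -16/7 + 8*v/7)
x = 121104/49 (x = (-48 + (-1*3 + 0)*((-16/7 + (8/7)*6) - 4))² = (-48 + (-3 + 0)*((-16/7 + 48/7) - 4))² = (-48 - 3*(32/7 - 4))² = (-48 - 3*4/7)² = (-48 - 12/7)² = (-348/7)² = 121104/49 ≈ 2471.5)
-x = -1*121104/49 = -121104/49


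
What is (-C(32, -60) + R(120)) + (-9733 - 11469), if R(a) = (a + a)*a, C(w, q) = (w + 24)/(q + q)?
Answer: 113977/15 ≈ 7598.5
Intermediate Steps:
C(w, q) = (24 + w)/(2*q) (C(w, q) = (24 + w)/((2*q)) = (24 + w)*(1/(2*q)) = (24 + w)/(2*q))
R(a) = 2*a**2 (R(a) = (2*a)*a = 2*a**2)
(-C(32, -60) + R(120)) + (-9733 - 11469) = (-(24 + 32)/(2*(-60)) + 2*120**2) + (-9733 - 11469) = (-(-1)*56/(2*60) + 2*14400) - 21202 = (-1*(-7/15) + 28800) - 21202 = (7/15 + 28800) - 21202 = 432007/15 - 21202 = 113977/15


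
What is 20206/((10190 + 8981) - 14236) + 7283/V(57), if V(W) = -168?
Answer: -516619/13160 ≈ -39.257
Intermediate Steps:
20206/((10190 + 8981) - 14236) + 7283/V(57) = 20206/((10190 + 8981) - 14236) + 7283/(-168) = 20206/(19171 - 14236) + 7283*(-1/168) = 20206/4935 - 7283/168 = -516619/13160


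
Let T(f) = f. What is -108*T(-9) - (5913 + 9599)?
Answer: -14540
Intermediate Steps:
-108*T(-9) - (5913 + 9599) = -108*(-9) - (5913 + 9599) = 972 - 1*15512 = 972 - 15512 = -14540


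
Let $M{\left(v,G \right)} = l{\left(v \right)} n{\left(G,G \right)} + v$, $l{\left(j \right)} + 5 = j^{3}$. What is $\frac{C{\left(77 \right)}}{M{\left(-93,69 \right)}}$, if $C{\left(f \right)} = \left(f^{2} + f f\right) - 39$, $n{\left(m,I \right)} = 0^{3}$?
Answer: $- \frac{11819}{93} \approx -127.09$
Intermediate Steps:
$l{\left(j \right)} = -5 + j^{3}$
$n{\left(m,I \right)} = 0$
$C{\left(f \right)} = -39 + 2 f^{2}$ ($C{\left(f \right)} = \left(f^{2} + f^{2}\right) - 39 = 2 f^{2} - 39 = -39 + 2 f^{2}$)
$M{\left(v,G \right)} = v$ ($M{\left(v,G \right)} = \left(-5 + v^{3}\right) 0 + v = 0 + v = v$)
$\frac{C{\left(77 \right)}}{M{\left(-93,69 \right)}} = \frac{-39 + 2 \cdot 77^{2}}{-93} = \left(-39 + 2 \cdot 5929\right) \left(- \frac{1}{93}\right) = \left(-39 + 11858\right) \left(- \frac{1}{93}\right) = 11819 \left(- \frac{1}{93}\right) = - \frac{11819}{93}$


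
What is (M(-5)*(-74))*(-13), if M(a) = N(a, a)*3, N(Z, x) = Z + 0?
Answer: -14430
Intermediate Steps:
N(Z, x) = Z
M(a) = 3*a (M(a) = a*3 = 3*a)
(M(-5)*(-74))*(-13) = ((3*(-5))*(-74))*(-13) = -15*(-74)*(-13) = 1110*(-13) = -14430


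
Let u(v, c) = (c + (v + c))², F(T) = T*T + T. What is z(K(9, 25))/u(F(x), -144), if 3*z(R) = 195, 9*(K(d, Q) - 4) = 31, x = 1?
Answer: 5/6292 ≈ 0.00079466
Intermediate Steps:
K(d, Q) = 67/9 (K(d, Q) = 4 + (⅑)*31 = 4 + 31/9 = 67/9)
z(R) = 65 (z(R) = (⅓)*195 = 65)
F(T) = T + T² (F(T) = T² + T = T + T²)
u(v, c) = (v + 2*c)² (u(v, c) = (c + (c + v))² = (v + 2*c)²)
z(K(9, 25))/u(F(x), -144) = 65/((1*(1 + 1) + 2*(-144))²) = 65/((1*2 - 288)²) = 65/((2 - 288)²) = 65/((-286)²) = 65/81796 = 65*(1/81796) = 5/6292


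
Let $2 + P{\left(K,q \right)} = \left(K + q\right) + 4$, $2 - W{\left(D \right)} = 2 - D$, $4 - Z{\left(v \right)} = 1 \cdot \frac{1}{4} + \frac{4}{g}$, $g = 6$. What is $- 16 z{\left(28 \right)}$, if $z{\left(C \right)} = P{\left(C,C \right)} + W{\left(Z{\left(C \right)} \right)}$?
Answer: $- \frac{2932}{3} \approx -977.33$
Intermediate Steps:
$Z{\left(v \right)} = \frac{37}{12}$ ($Z{\left(v \right)} = 4 - \left(1 \cdot \frac{1}{4} + \frac{4}{6}\right) = 4 - \left(1 \cdot \frac{1}{4} + 4 \cdot \frac{1}{6}\right) = 4 - \left(\frac{1}{4} + \frac{2}{3}\right) = 4 - \frac{11}{12} = \frac{37}{12}$)
$W{\left(D \right)} = D$ ($W{\left(D \right)} = 2 - \left(2 - D\right) = 2 + \left(-2 + D\right) = D$)
$P{\left(K,q \right)} = 2 + K + q$ ($P{\left(K,q \right)} = -2 + \left(\left(K + q\right) + 4\right) = -2 + \left(4 + K + q\right) = 2 + K + q$)
$z{\left(C \right)} = \frac{61}{12} + 2 C$ ($z{\left(C \right)} = \left(2 + C + C\right) + \frac{37}{12} = \left(2 + 2 C\right) + \frac{37}{12} = \frac{61}{12} + 2 C$)
$- 16 z{\left(28 \right)} = - 16 \left(\frac{61}{12} + 2 \cdot 28\right) = - 16 \left(\frac{61}{12} + 56\right) = \left(-16\right) \frac{733}{12} = - \frac{2932}{3}$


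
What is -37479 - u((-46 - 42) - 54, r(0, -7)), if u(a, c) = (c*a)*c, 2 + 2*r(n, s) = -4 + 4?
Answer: -37337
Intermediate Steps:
r(n, s) = -1 (r(n, s) = -1 + (-4 + 4)/2 = -1 + (½)*0 = -1 + 0 = -1)
u(a, c) = a*c² (u(a, c) = (a*c)*c = a*c²)
-37479 - u((-46 - 42) - 54, r(0, -7)) = -37479 - ((-46 - 42) - 54)*(-1)² = -37479 - (-88 - 54) = -37479 - (-142) = -37479 - 1*(-142) = -37479 + 142 = -37337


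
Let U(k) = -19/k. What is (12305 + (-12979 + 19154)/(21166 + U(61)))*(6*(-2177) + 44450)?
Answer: 26246064608120/67953 ≈ 3.8624e+8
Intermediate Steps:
(12305 + (-12979 + 19154)/(21166 + U(61)))*(6*(-2177) + 44450) = (12305 + (-12979 + 19154)/(21166 - 19/61))*(6*(-2177) + 44450) = (12305 + 6175/(21166 - 19*1/61))*(-13062 + 44450) = (12305 + 6175/(21166 - 19/61))*31388 = (12305 + 6175/(1291107/61))*31388 = (12305 + 6175*(61/1291107))*31388 = (12305 + 19825/67953)*31388 = (836181490/67953)*31388 = 26246064608120/67953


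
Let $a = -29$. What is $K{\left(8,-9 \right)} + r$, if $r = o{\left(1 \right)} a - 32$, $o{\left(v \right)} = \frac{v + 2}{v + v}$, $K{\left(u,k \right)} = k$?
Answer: $- \frac{169}{2} \approx -84.5$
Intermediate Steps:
$o{\left(v \right)} = \frac{2 + v}{2 v}$
$r = - \frac{151}{2}$ ($r = \frac{2 + 1}{2 \cdot 1} \left(-29\right) - 32 = \frac{1}{2} \cdot 1 \cdot 3 \left(-29\right) - 32 = \frac{3}{2} \left(-29\right) - 32 = - \frac{87}{2} - 32 = - \frac{151}{2} \approx -75.5$)
$K{\left(8,-9 \right)} + r = -9 - \frac{151}{2} = - \frac{169}{2}$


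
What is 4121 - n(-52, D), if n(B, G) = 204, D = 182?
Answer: 3917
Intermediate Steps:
4121 - n(-52, D) = 4121 - 1*204 = 4121 - 204 = 3917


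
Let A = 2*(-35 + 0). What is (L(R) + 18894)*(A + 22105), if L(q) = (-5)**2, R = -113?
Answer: 416880165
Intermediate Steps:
L(q) = 25
A = -70 (A = 2*(-35) = -70)
(L(R) + 18894)*(A + 22105) = (25 + 18894)*(-70 + 22105) = 18919*22035 = 416880165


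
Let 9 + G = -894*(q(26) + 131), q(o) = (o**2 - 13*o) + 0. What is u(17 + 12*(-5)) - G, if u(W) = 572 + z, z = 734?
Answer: 420601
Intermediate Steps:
u(W) = 1306 (u(W) = 572 + 734 = 1306)
q(o) = o**2 - 13*o
G = -419295 (G = -9 - 894*(26*(-13 + 26) + 131) = -9 - 894*(26*13 + 131) = -9 - 894*(338 + 131) = -9 - 894*469 = -9 - 419286 = -419295)
u(17 + 12*(-5)) - G = 1306 - 1*(-419295) = 1306 + 419295 = 420601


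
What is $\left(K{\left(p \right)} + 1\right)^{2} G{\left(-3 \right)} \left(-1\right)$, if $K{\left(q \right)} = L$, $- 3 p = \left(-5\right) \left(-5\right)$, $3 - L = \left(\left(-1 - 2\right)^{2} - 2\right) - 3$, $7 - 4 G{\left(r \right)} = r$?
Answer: $0$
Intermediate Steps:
$G{\left(r \right)} = \frac{7}{4} - \frac{r}{4}$
$L = -1$ ($L = 3 - \left(\left(\left(-1 - 2\right)^{2} - 2\right) - 3\right) = 3 - \left(\left(\left(-3\right)^{2} - 2\right) - 3\right) = 3 - \left(\left(9 - 2\right) - 3\right) = 3 - \left(7 - 3\right) = 3 - 4 = -1$)
$p = - \frac{25}{3}$ ($p = - \frac{\left(-5\right) \left(-5\right)}{3} = \left(- \frac{1}{3}\right) 25 = - \frac{25}{3} \approx -8.3333$)
$K{\left(q \right)} = -1$
$\left(K{\left(p \right)} + 1\right)^{2} G{\left(-3 \right)} \left(-1\right) = \left(-1 + 1\right)^{2} \left(\frac{7}{4} - - \frac{3}{4}\right) \left(-1\right) = 0^{2} \left(\frac{7}{4} + \frac{3}{4}\right) \left(-1\right) = 0 \cdot \frac{5}{2} \left(-1\right) = 0 \left(- \frac{5}{2}\right) = 0$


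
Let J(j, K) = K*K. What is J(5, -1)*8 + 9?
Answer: 17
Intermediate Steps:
J(j, K) = K²
J(5, -1)*8 + 9 = (-1)²*8 + 9 = 1*8 + 9 = 8 + 9 = 17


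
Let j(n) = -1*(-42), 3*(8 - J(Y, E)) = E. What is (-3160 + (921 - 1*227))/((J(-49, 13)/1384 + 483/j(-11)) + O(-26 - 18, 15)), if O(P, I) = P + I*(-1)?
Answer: 10238832/197209 ≈ 51.919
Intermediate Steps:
J(Y, E) = 8 - E/3
j(n) = 42
O(P, I) = P - I
(-3160 + (921 - 1*227))/((J(-49, 13)/1384 + 483/j(-11)) + O(-26 - 18, 15)) = (-3160 + (921 - 1*227))/(((8 - 1/3*13)/1384 + 483/42) + ((-26 - 18) - 1*15)) = (-3160 + (921 - 227))/(((8 - 13/3)*(1/1384) + 483*(1/42)) + (-44 - 15)) = (-3160 + 694)/(((11/3)*(1/1384) + 23/2) - 59) = -2466/((11/4152 + 23/2) - 59) = -2466/(47759/4152 - 59) = -2466/(-197209/4152) = -2466*(-4152/197209) = 10238832/197209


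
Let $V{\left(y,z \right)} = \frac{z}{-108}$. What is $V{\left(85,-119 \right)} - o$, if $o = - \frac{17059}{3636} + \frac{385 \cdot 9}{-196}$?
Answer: $\frac{1792237}{76356} \approx 23.472$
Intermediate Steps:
$V{\left(y,z \right)} = - \frac{z}{108}$ ($V{\left(y,z \right)} = z \left(- \frac{1}{108}\right) = - \frac{z}{108}$)
$o = - \frac{142342}{6363}$ ($o = \left(-17059\right) \frac{1}{3636} + 3465 \left(- \frac{1}{196}\right) = - \frac{17059}{3636} - \frac{495}{28} = - \frac{142342}{6363} \approx -22.37$)
$V{\left(85,-119 \right)} - o = \left(- \frac{1}{108}\right) \left(-119\right) - - \frac{142342}{6363} = \frac{119}{108} + \frac{142342}{6363} = \frac{1792237}{76356}$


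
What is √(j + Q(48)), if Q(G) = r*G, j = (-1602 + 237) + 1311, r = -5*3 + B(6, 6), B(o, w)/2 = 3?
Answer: 9*I*√6 ≈ 22.045*I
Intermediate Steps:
B(o, w) = 6 (B(o, w) = 2*3 = 6)
r = -9 (r = -5*3 + 6 = -15 + 6 = -9)
j = -54 (j = -1365 + 1311 = -54)
Q(G) = -9*G
√(j + Q(48)) = √(-54 - 9*48) = √(-54 - 432) = √(-486) = 9*I*√6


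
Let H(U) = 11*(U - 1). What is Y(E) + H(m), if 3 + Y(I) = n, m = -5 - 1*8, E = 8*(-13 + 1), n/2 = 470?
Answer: 783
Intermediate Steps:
n = 940 (n = 2*470 = 940)
E = -96 (E = 8*(-12) = -96)
m = -13 (m = -5 - 8 = -13)
Y(I) = 937 (Y(I) = -3 + 940 = 937)
H(U) = -11 + 11*U (H(U) = 11*(-1 + U) = -11 + 11*U)
Y(E) + H(m) = 937 + (-11 + 11*(-13)) = 937 + (-11 - 143) = 937 - 154 = 783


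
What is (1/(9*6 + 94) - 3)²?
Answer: 196249/21904 ≈ 8.9595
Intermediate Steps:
(1/(9*6 + 94) - 3)² = (1/(54 + 94) - 3)² = (1/148 - 3)² = (-443/148)² = 196249/21904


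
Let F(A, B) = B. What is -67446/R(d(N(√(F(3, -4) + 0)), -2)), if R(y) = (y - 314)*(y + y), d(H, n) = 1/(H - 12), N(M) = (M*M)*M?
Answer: -26432896752/20515505 - 17626607424*I/20515505 ≈ -1288.4 - 859.18*I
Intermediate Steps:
N(M) = M³ (N(M) = M²*M = M³)
d(H, n) = 1/(-12 + H)
R(y) = 2*y*(-314 + y) (R(y) = (-314 + y)*(2*y) = 2*y*(-314 + y))
-67446/R(d(N(√(F(3, -4) + 0)), -2)) = -67446*(-12 + (√(-4 + 0))³)/(2*(-314 + 1/(-12 + (√(-4 + 0))³))) = -67446*(-12 + (√(-4))³)/(2*(-314 + 1/(-12 + (√(-4))³))) = -67446*(-12 + (2*I)³)/(2*(-314 + 1/(-12 + (2*I)³))) = -67446*(-12 - 8*I)/(2*(-314 + 1/(-12 - 8*I))) = -67446*(-12 - 8*I)/(2*(-314 + (-12 + 8*I)/208)) = -33723*(-12 - 8*I)/(-314 + (-12 + 8*I)/208)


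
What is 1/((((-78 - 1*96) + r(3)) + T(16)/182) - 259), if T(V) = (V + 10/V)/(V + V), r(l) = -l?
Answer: -6656/2901997 ≈ -0.0022936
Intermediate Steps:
T(V) = (V + 10/V)/(2*V) (T(V) = (V + 10/V)/((2*V)) = (V + 10/V)*(1/(2*V)) = (V + 10/V)/(2*V))
1/((((-78 - 1*96) + r(3)) + T(16)/182) - 259) = 1/((((-78 - 1*96) - 1*3) + (½ + 5/16²)/182) - 259) = 1/((((-78 - 96) - 3) + (½ + 5*(1/256))*(1/182)) - 259) = 1/(((-174 - 3) + (½ + 5/256)*(1/182)) - 259) = 1/((-177 + (133/256)*(1/182)) - 259) = 1/((-177 + 19/6656) - 259) = 1/(-1178093/6656 - 259) = 1/(-2901997/6656) = -6656/2901997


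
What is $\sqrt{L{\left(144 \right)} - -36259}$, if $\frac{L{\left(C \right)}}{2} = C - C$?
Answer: $\sqrt{36259} \approx 190.42$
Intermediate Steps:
$L{\left(C \right)} = 0$ ($L{\left(C \right)} = 2 \left(C - C\right) = 2 \cdot 0 = 0$)
$\sqrt{L{\left(144 \right)} - -36259} = \sqrt{0 - -36259} = \sqrt{0 + 36259} = \sqrt{36259}$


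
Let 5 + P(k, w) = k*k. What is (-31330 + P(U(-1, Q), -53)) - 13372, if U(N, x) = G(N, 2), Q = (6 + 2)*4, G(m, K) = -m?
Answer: -44706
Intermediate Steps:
Q = 32 (Q = 8*4 = 32)
U(N, x) = -N
P(k, w) = -5 + k² (P(k, w) = -5 + k*k = -5 + k²)
(-31330 + P(U(-1, Q), -53)) - 13372 = (-31330 + (-5 + (-1*(-1))²)) - 13372 = (-31330 + (-5 + 1²)) - 13372 = (-31330 + (-5 + 1)) - 13372 = (-31330 - 4) - 13372 = -31334 - 13372 = -44706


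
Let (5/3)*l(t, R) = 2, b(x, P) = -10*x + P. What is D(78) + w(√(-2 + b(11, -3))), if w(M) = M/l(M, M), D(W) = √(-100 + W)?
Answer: I*(√22 + 5*√115/6) ≈ 13.627*I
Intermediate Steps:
b(x, P) = P - 10*x
l(t, R) = 6/5 (l(t, R) = (⅗)*2 = 6/5)
w(M) = 5*M/6 (w(M) = M/(6/5) = M*(⅚) = 5*M/6)
D(78) + w(√(-2 + b(11, -3))) = √(-100 + 78) + 5*√(-2 + (-3 - 10*11))/6 = √(-22) + 5*√(-2 + (-3 - 110))/6 = I*√22 + 5*√(-2 - 113)/6 = I*√22 + 5*√(-115)/6 = I*√22 + 5*(I*√115)/6 = I*√22 + 5*I*√115/6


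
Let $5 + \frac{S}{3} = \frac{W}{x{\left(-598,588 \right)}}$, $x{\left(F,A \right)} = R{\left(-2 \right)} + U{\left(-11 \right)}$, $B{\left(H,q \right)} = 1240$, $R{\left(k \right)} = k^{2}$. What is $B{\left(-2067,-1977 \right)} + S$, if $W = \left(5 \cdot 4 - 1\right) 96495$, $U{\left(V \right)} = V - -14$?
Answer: $786970$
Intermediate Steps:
$U{\left(V \right)} = 14 + V$ ($U{\left(V \right)} = V + 14 = 14 + V$)
$x{\left(F,A \right)} = 7$ ($x{\left(F,A \right)} = \left(-2\right)^{2} + \left(14 - 11\right) = 4 + 3 = 7$)
$W = 1833405$ ($W = \left(20 - 1\right) 96495 = 19 \cdot 96495 = 1833405$)
$S = 785730$ ($S = -15 + 3 \cdot \frac{1833405}{7} = -15 + 3 \cdot 1833405 \cdot \frac{1}{7} = -15 + 3 \cdot 261915 = -15 + 785745 = 785730$)
$B{\left(-2067,-1977 \right)} + S = 1240 + 785730 = 786970$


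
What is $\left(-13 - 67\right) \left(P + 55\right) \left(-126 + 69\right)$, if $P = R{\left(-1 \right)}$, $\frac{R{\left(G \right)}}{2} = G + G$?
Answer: $232560$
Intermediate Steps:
$R{\left(G \right)} = 4 G$ ($R{\left(G \right)} = 2 \left(G + G\right) = 2 \cdot 2 G = 4 G$)
$P = -4$ ($P = 4 \left(-1\right) = -4$)
$\left(-13 - 67\right) \left(P + 55\right) \left(-126 + 69\right) = \left(-13 - 67\right) \left(-4 + 55\right) \left(-126 + 69\right) = \left(-80\right) 51 \left(-57\right) = \left(-4080\right) \left(-57\right) = 232560$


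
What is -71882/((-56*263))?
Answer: 35941/7364 ≈ 4.8806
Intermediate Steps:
-71882/((-56*263)) = -71882/(-14728) = -71882*(-1/14728) = 35941/7364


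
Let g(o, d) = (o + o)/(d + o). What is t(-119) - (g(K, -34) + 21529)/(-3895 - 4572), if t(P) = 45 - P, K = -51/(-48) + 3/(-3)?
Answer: 765693529/4597581 ≈ 166.54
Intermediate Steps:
K = 1/16 (K = -51*(-1/48) + 3*(-1/3) = 17/16 - 1 = 1/16 ≈ 0.062500)
g(o, d) = 2*o/(d + o) (g(o, d) = (2*o)/(d + o) = 2*o/(d + o))
t(-119) - (g(K, -34) + 21529)/(-3895 - 4572) = (45 - 1*(-119)) - (2*(1/16)/(-34 + 1/16) + 21529)/(-3895 - 4572) = (45 + 119) - (2*(1/16)/(-543/16) + 21529)/(-8467) = 164 - (2*(1/16)*(-16/543) + 21529)*(-1)/8467 = 164 - (-2/543 + 21529)*(-1)/8467 = 164 - 11690245*(-1)/(543*8467) = 164 - 1*(-11690245/4597581) = 164 + 11690245/4597581 = 765693529/4597581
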